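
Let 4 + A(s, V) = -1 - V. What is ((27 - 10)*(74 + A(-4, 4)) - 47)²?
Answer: 1119364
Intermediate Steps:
A(s, V) = -5 - V (A(s, V) = -4 + (-1 - V) = -5 - V)
((27 - 10)*(74 + A(-4, 4)) - 47)² = ((27 - 10)*(74 + (-5 - 1*4)) - 47)² = (17*(74 + (-5 - 4)) - 47)² = (17*(74 - 9) - 47)² = (17*65 - 47)² = (1105 - 47)² = 1058² = 1119364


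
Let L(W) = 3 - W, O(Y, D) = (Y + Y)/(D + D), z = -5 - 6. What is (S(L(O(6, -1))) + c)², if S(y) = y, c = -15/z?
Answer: 12996/121 ≈ 107.40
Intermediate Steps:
z = -11
O(Y, D) = Y/D (O(Y, D) = (2*Y)/((2*D)) = (2*Y)*(1/(2*D)) = Y/D)
c = 15/11 (c = -15/(-11) = -15*(-1/11) = 15/11 ≈ 1.3636)
(S(L(O(6, -1))) + c)² = ((3 - 6/(-1)) + 15/11)² = ((3 - 6*(-1)) + 15/11)² = ((3 - 1*(-6)) + 15/11)² = ((3 + 6) + 15/11)² = (9 + 15/11)² = (114/11)² = 12996/121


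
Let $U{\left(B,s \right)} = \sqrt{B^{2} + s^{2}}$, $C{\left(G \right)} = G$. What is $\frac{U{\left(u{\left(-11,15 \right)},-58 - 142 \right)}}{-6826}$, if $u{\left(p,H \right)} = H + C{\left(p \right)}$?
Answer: $- \frac{2 \sqrt{2501}}{3413} \approx -0.029306$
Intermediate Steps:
$u{\left(p,H \right)} = H + p$
$\frac{U{\left(u{\left(-11,15 \right)},-58 - 142 \right)}}{-6826} = \frac{\sqrt{\left(15 - 11\right)^{2} + \left(-58 - 142\right)^{2}}}{-6826} = \sqrt{4^{2} + \left(-58 - 142\right)^{2}} \left(- \frac{1}{6826}\right) = \sqrt{16 + \left(-200\right)^{2}} \left(- \frac{1}{6826}\right) = \sqrt{16 + 40000} \left(- \frac{1}{6826}\right) = \sqrt{40016} \left(- \frac{1}{6826}\right) = 4 \sqrt{2501} \left(- \frac{1}{6826}\right) = - \frac{2 \sqrt{2501}}{3413}$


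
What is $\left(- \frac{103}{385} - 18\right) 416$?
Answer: $- \frac{2925728}{385} \approx -7599.3$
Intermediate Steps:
$\left(- \frac{103}{385} - 18\right) 416 = \left(- \frac{7033}{385}\right) 416 = - \frac{2925728}{385}$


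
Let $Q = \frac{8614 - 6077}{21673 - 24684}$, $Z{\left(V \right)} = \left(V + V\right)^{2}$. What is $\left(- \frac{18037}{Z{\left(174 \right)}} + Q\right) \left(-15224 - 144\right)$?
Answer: $\frac{694538039855}{45580518} \approx 15238.0$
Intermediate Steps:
$Z{\left(V \right)} = 4 V^{2}$ ($Z{\left(V \right)} = \left(2 V\right)^{2} = 4 V^{2}$)
$Q = - \frac{2537}{3011}$ ($Q = \frac{2537}{-3011} = 2537 \left(- \frac{1}{3011}\right) = - \frac{2537}{3011} \approx -0.84258$)
$\left(- \frac{18037}{Z{\left(174 \right)}} + Q\right) \left(-15224 - 144\right) = \left(- \frac{18037}{4 \cdot 174^{2}} - \frac{2537}{3011}\right) \left(-15224 - 144\right) = \left(- \frac{18037}{4 \cdot 30276} - \frac{2537}{3011}\right) \left(-15368\right) = \left(- \frac{18037}{121104} - \frac{2537}{3011}\right) \left(-15368\right) = \left(- \frac{361550255}{364644144}\right) \left(-15368\right) = \frac{694538039855}{45580518}$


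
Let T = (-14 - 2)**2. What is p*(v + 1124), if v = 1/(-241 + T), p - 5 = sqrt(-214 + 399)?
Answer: 16861/3 + 16861*sqrt(185)/15 ≈ 20909.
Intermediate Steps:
p = 5 + sqrt(185) (p = 5 + sqrt(-214 + 399) = 5 + sqrt(185) ≈ 18.601)
T = 256 (T = (-16)**2 = 256)
v = 1/15 (v = 1/(-241 + 256) = 1/15 ≈ 0.066667)
p*(v + 1124) = (5 + sqrt(185))*(1/15 + 1124) = (5 + sqrt(185))*(16861/15) = 16861/3 + 16861*sqrt(185)/15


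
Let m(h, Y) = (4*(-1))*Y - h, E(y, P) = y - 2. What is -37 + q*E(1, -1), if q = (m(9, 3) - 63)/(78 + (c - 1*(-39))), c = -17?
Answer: -904/25 ≈ -36.160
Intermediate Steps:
E(y, P) = -2 + y
m(h, Y) = -h - 4*Y (m(h, Y) = -4*Y - h = -h - 4*Y)
q = -21/25 (q = ((-1*9 - 4*3) - 63)/(78 + (-17 - 1*(-39))) = ((-9 - 12) - 63)/(78 + (-17 + 39)) = (-21 - 63)/(78 + 22) = -84/100 = -84*1/100 = -21/25 ≈ -0.84000)
-37 + q*E(1, -1) = -37 - 21*(-2 + 1)/25 = -37 - 21/25*(-1) = -37 + 21/25 = -904/25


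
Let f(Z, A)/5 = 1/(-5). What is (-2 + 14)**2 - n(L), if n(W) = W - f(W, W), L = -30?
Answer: 173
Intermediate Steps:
f(Z, A) = -1 (f(Z, A) = 5/(-5) = 5*(-1/5) = -1)
n(W) = 1 + W (n(W) = W - 1*(-1) = W + 1 = 1 + W)
(-2 + 14)**2 - n(L) = (-2 + 14)**2 - (1 - 30) = 12**2 - 1*(-29) = 144 + 29 = 173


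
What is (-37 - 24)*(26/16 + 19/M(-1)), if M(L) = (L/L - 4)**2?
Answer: -16409/72 ≈ -227.90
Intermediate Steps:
M(L) = 9 (M(L) = (1 - 4)**2 = (-3)**2 = 9)
(-37 - 24)*(26/16 + 19/M(-1)) = (-37 - 24)*(26/16 + 19/9) = -61*(26*(1/16) + 19*(1/9)) = -61*(13/8 + 19/9) = -61*269/72 = -16409/72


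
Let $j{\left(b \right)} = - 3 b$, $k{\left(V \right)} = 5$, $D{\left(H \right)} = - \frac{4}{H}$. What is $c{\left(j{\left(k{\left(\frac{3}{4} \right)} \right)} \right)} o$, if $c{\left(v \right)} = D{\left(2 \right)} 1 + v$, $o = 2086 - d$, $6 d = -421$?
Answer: $- \frac{219929}{6} \approx -36655.0$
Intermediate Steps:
$d = - \frac{421}{6}$ ($d = \frac{1}{6} \left(-421\right) = - \frac{421}{6} \approx -70.167$)
$o = \frac{12937}{6}$ ($o = 2086 - - \frac{421}{6} = 2086 + \frac{421}{6} = \frac{12937}{6} \approx 2156.2$)
$c{\left(v \right)} = -2 + v$ ($c{\left(v \right)} = - \frac{4}{2} \cdot 1 + v = \left(-4\right) \frac{1}{2} \cdot 1 + v = \left(-2\right) 1 + v = -2 + v$)
$c{\left(j{\left(k{\left(\frac{3}{4} \right)} \right)} \right)} o = \left(-2 - 15\right) \frac{12937}{6} = \left(-17\right) \frac{12937}{6} = - \frac{219929}{6}$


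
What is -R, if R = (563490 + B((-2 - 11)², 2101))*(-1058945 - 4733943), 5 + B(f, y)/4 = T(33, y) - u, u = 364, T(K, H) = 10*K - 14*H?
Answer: 2581762738064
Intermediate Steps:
T(K, H) = -14*H + 10*K
B(f, y) = -156 - 56*y (B(f, y) = -20 + 4*((-14*y + 10*33) - 1*364) = -20 + 4*((-14*y + 330) - 364) = -20 + 4*((330 - 14*y) - 364) = -20 + 4*(-34 - 14*y) = -20 + (-136 - 56*y) = -156 - 56*y)
R = -2581762738064 (R = (563490 + (-156 - 56*2101))*(-1058945 - 4733943) = (563490 + (-156 - 117656))*(-5792888) = (563490 - 117812)*(-5792888) = 445678*(-5792888) = -2581762738064)
-R = -1*(-2581762738064) = 2581762738064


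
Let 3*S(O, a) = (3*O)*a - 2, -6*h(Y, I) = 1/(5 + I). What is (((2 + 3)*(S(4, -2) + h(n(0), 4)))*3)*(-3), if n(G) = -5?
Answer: 2345/6 ≈ 390.83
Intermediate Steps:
h(Y, I) = -1/(6*(5 + I))
S(O, a) = -⅔ + O*a (S(O, a) = ((3*O)*a - 2)/3 = (3*O*a - 2)/3 = (-2 + 3*O*a)/3 = -⅔ + O*a)
(((2 + 3)*(S(4, -2) + h(n(0), 4)))*3)*(-3) = (((2 + 3)*((-⅔ + 4*(-2)) - 1/(30 + 6*4)))*3)*(-3) = ((5*((-⅔ - 8) - 1/(30 + 24)))*3)*(-3) = ((5*(-26/3 - 1/54))*3)*(-3) = ((5*(-469/54))*3)*(-3) = -2345/54*3*(-3) = -2345/18*(-3) = 2345/6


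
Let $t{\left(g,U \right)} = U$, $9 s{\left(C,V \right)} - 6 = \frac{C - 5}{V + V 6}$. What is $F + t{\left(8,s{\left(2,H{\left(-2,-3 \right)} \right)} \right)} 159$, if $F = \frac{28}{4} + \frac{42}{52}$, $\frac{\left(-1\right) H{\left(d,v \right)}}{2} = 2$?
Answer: $\frac{42115}{364} \approx 115.7$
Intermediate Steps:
$H{\left(d,v \right)} = -4$ ($H{\left(d,v \right)} = \left(-2\right) 2 = -4$)
$s{\left(C,V \right)} = \frac{2}{3} + \frac{-5 + C}{63 V}$ ($s{\left(C,V \right)} = \frac{2}{3} + \frac{\left(C - 5\right) \frac{1}{V + V 6}}{9} = \frac{2}{3} + \frac{\left(-5 + C\right) \frac{1}{V + 6 V}}{9} = \frac{2}{3} + \frac{\left(-5 + C\right) \frac{1}{7 V}}{9} = \frac{2}{3} + \frac{\frac{1}{7} \frac{1}{V} \left(-5 + C\right)}{9} = \frac{2}{3} + \frac{-5 + C}{63 V}$)
$F = \frac{203}{26}$ ($F = 28 \cdot \frac{1}{4} + 42 \cdot \frac{1}{52} = 7 + \frac{21}{26} = \frac{203}{26} \approx 7.8077$)
$F + t{\left(8,s{\left(2,H{\left(-2,-3 \right)} \right)} \right)} 159 = \frac{203}{26} + \frac{-5 + 2 + 42 \left(-4\right)}{63 \left(-4\right)} 159 = \frac{203}{26} + \frac{1}{63} \left(- \frac{1}{4}\right) \left(-5 + 2 - 168\right) 159 = \frac{203}{26} + \frac{1}{63} \left(- \frac{1}{4}\right) \left(-171\right) 159 = \frac{203}{26} + \frac{19}{28} \cdot 159 = \frac{203}{26} + \frac{3021}{28} = \frac{42115}{364}$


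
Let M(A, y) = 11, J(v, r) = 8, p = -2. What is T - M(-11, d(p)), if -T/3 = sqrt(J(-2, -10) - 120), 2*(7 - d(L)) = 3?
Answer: -11 - 12*I*sqrt(7) ≈ -11.0 - 31.749*I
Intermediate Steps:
d(L) = 11/2 (d(L) = 7 - 1/2*3 = 7 - 3/2 = 11/2)
T = -12*I*sqrt(7) (T = -3*sqrt(8 - 120) = -12*I*sqrt(7) ≈ -31.749*I)
T - M(-11, d(p)) = -12*I*sqrt(7) - 1*11 = -12*I*sqrt(7) - 11 = -11 - 12*I*sqrt(7)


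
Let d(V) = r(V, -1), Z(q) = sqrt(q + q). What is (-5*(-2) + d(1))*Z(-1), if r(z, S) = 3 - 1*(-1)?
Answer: 14*I*sqrt(2) ≈ 19.799*I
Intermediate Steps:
Z(q) = sqrt(2)*sqrt(q) (Z(q) = sqrt(2*q) = sqrt(2)*sqrt(q))
r(z, S) = 4 (r(z, S) = 3 + 1 = 4)
d(V) = 4
(-5*(-2) + d(1))*Z(-1) = (-5*(-2) + 4)*(sqrt(2)*sqrt(-1)) = (10 + 4)*(sqrt(2)*I) = 14*(I*sqrt(2)) = 14*I*sqrt(2)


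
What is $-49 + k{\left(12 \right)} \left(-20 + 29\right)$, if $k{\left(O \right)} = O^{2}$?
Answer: $1247$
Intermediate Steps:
$-49 + k{\left(12 \right)} \left(-20 + 29\right) = -49 + 12^{2} \left(-20 + 29\right) = -49 + 144 \cdot 9 = -49 + 1296 = 1247$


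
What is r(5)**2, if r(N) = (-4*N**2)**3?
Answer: 1000000000000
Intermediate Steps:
r(N) = -64*N**6
r(5)**2 = (-64*5**6)**2 = (-64*15625)**2 = (-1000000)**2 = 1000000000000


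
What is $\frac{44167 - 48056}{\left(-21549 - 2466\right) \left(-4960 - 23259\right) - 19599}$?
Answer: $- \frac{3889}{677659686} \approx -5.7389 \cdot 10^{-6}$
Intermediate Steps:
$\frac{44167 - 48056}{\left(-21549 - 2466\right) \left(-4960 - 23259\right) - 19599} = - \frac{3889}{\left(-24015\right) \left(-28219\right) - 19599} = - \frac{3889}{677679285 - 19599} = - \frac{3889}{677659686}$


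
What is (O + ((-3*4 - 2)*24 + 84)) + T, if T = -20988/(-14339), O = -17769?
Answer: -258382131/14339 ≈ -18020.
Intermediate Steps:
T = 20988/14339 (T = -20988*(-1/14339) = 20988/14339 ≈ 1.4637)
(O + ((-3*4 - 2)*24 + 84)) + T = (-17769 + ((-3*4 - 2)*24 + 84)) + 20988/14339 = (-17769 + ((-12 - 2)*24 + 84)) + 20988/14339 = (-17769 + (-14*24 + 84)) + 20988/14339 = (-17769 + (-336 + 84)) + 20988/14339 = (-17769 - 252) + 20988/14339 = -18021 + 20988/14339 = -258382131/14339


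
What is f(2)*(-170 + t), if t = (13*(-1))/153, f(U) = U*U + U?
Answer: -52046/51 ≈ -1020.5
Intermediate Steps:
f(U) = U + U**2 (f(U) = U**2 + U = U + U**2)
t = -13/153 (t = -13*1/153 = -13/153 ≈ -0.084967)
f(2)*(-170 + t) = (2*(1 + 2))*(-170 - 13/153) = (2*3)*(-26023/153) = 6*(-26023/153) = -52046/51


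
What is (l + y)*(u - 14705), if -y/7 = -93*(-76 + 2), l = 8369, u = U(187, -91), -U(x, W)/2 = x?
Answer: 600219595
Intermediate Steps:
U(x, W) = -2*x
u = -374 (u = -2*187 = -374)
y = -48174 (y = -(-651)*(-76 + 2) = -(-651)*(-74) = -7*6882 = -48174)
(l + y)*(u - 14705) = (8369 - 48174)*(-374 - 14705) = -39805*(-15079) = 600219595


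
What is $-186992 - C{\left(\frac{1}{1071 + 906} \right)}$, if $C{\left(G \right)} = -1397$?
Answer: $-185595$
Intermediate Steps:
$-186992 - C{\left(\frac{1}{1071 + 906} \right)} = -186992 - -1397 = -186992 + 1397 = -185595$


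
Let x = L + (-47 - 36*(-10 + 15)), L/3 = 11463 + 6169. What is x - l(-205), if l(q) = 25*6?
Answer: 52519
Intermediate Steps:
L = 52896 (L = 3*(11463 + 6169) = 3*17632 = 52896)
x = 52669 (x = 52896 + (-47 - 36*(-10 + 15)) = 52896 + (-47 - 36*5) = 52896 + (-47 - 180) = 52896 - 227 = 52669)
l(q) = 150
x - l(-205) = 52669 - 1*150 = 52669 - 150 = 52519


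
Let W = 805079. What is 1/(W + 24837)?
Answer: 1/829916 ≈ 1.2049e-6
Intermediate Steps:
1/(W + 24837) = 1/(805079 + 24837) = 1/829916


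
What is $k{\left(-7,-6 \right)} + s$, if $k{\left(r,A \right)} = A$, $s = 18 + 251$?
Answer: $263$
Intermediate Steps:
$s = 269$
$k{\left(-7,-6 \right)} + s = -6 + 269 = 263$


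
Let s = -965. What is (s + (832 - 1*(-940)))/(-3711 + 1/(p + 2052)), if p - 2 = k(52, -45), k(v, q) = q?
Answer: -1621263/7455398 ≈ -0.21746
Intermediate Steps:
p = -43 (p = 2 - 45 = -43)
(s + (832 - 1*(-940)))/(-3711 + 1/(p + 2052)) = (-965 + (832 - 1*(-940)))/(-3711 + 1/(-43 + 2052)) = (-965 + (832 + 940))/(-3711 + 1/2009) = (-965 + 1772)/(-3711 + 1/2009) = 807/(-7455398/2009) = 807*(-2009/7455398) = -1621263/7455398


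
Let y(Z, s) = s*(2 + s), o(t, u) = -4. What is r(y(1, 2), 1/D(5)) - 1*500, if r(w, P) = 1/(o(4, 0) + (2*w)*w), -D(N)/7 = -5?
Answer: -61999/124 ≈ -499.99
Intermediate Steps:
D(N) = 35 (D(N) = -7*(-5) = 35)
r(w, P) = 1/(-4 + 2*w**2) (r(w, P) = 1/(-4 + (2*w)*w) = 1/(-4 + 2*w**2))
r(y(1, 2), 1/D(5)) - 1*500 = 1/(2*(-2 + (2*(2 + 2))**2)) - 1*500 = 1/(2*(-2 + (2*4)**2)) - 500 = 1/(2*(-2 + 8**2)) - 500 = 1/(2*(-2 + 64)) - 500 = (1/2)/62 - 500 = (1/2)*(1/62) - 500 = 1/124 - 500 = -61999/124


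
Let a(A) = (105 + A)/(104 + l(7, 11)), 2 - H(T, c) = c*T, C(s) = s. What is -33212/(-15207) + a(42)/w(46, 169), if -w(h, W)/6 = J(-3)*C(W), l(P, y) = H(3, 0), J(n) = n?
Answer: 396722639/181612132 ≈ 2.1844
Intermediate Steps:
H(T, c) = 2 - T*c (H(T, c) = 2 - c*T = 2 - T*c)
l(P, y) = 2 (l(P, y) = 2 - 1*3*0 = 2 + 0 = 2)
w(h, W) = 18*W (w(h, W) = -(-18)*W = 18*W)
a(A) = 105/106 + A/106 (a(A) = (105 + A)/(104 + 2) = (105 + A)/106 = (105 + A)*(1/106) = 105/106 + A/106)
-33212/(-15207) + a(42)/w(46, 169) = -33212/(-15207) + (105/106 + (1/106)*42)/((18*169)) = -33212*(-1/15207) + (105/106 + 21/53)/3042 = 33212/15207 + (147/106)*(1/3042) = 33212/15207 + 49/107484 = 396722639/181612132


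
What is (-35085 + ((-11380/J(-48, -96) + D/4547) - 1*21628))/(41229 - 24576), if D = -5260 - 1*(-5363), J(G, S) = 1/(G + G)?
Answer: 4709632652/75721191 ≈ 62.197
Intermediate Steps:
J(G, S) = 1/(2*G)
D = 103 (D = -5260 + 5363 = 103)
(-35085 + ((-11380/J(-48, -96) + D/4547) - 1*21628))/(41229 - 24576) = (-35085 + ((-11380/((1/2)/(-48)) + 103/4547) - 1*21628))/(41229 - 24576) = (-35085 + ((-11380/((1/2)*(-1/48)) + 103*(1/4547)) - 21628))/16653 = (-35085 + ((-11380/(-1/96) + 103/4547) - 21628))*(1/16653) = (-35085 + ((-11380*(-96) + 103/4547) - 21628))*(1/16653) = (-35085 + ((1092480 + 103/4547) - 21628))*(1/16653) = (-35085 + (4967506663/4547 - 21628))*(1/16653) = (-35085 + 4869164147/4547)*(1/16653) = (4709632652/4547)*(1/16653) = 4709632652/75721191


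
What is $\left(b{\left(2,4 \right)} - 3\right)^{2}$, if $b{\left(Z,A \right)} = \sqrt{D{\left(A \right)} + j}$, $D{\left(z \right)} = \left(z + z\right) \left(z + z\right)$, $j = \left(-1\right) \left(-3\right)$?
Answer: $\left(3 - \sqrt{67}\right)^{2} \approx 26.888$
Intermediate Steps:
$j = 3$
$D{\left(z \right)} = 4 z^{2}$ ($D{\left(z \right)} = 2 z 2 z = 4 z^{2}$)
$b{\left(Z,A \right)} = \sqrt{3 + 4 A^{2}}$ ($b{\left(Z,A \right)} = \sqrt{4 A^{2} + 3} = \sqrt{3 + 4 A^{2}}$)
$\left(b{\left(2,4 \right)} - 3\right)^{2} = \left(\sqrt{3 + 4 \cdot 4^{2}} - 3\right)^{2} = \left(\sqrt{3 + 4 \cdot 16} - 3\right)^{2} = \left(\sqrt{3 + 64} - 3\right)^{2} = \left(\sqrt{67} - 3\right)^{2} = \left(-3 + \sqrt{67}\right)^{2}$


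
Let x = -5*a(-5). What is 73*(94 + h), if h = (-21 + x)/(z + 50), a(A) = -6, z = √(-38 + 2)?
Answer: 8717441/1268 - 1971*I/1268 ≈ 6875.0 - 1.5544*I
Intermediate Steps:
z = 6*I (z = √(-36) = 6*I ≈ 6.0*I)
x = 30 (x = -5*(-6) = 30)
h = 9*(50 - 6*I)/2536 (h = (-21 + 30)/(6*I + 50) = 9/(50 + 6*I) = 9*((50 - 6*I)/2536) = 9*(50 - 6*I)/2536 ≈ 0.17744 - 0.021293*I)
73*(94 + h) = 73*(94 + (225/1268 - 27*I/1268)) = 73*(119417/1268 - 27*I/1268) = 8717441/1268 - 1971*I/1268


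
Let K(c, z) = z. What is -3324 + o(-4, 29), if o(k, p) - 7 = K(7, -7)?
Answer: -3324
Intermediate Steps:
o(k, p) = 0 (o(k, p) = 7 - 7 = 0)
-3324 + o(-4, 29) = -3324 + 0 = -3324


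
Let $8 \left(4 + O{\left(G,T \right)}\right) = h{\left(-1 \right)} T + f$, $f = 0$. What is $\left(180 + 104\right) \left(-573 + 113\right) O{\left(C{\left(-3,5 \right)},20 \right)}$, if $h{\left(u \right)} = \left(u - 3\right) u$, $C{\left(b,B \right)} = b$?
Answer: $-783840$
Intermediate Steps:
$h{\left(u \right)} = u \left(-3 + u\right)$ ($h{\left(u \right)} = \left(-3 + u\right) u = u \left(-3 + u\right)$)
$O{\left(G,T \right)} = -4 + \frac{T}{2}$ ($O{\left(G,T \right)} = -4 + \frac{- (-3 - 1) T + 0}{8} = -4 + \frac{\left(-1\right) \left(-4\right) T + 0}{8} = -4 + \frac{4 T + 0}{8} = -4 + \frac{4 T}{8} = -4 + \frac{T}{2}$)
$\left(180 + 104\right) \left(-573 + 113\right) O{\left(C{\left(-3,5 \right)},20 \right)} = \left(180 + 104\right) \left(-573 + 113\right) \left(-4 + \frac{1}{2} \cdot 20\right) = 284 \left(-460\right) \left(-4 + 10\right) = \left(-130640\right) 6 = -783840$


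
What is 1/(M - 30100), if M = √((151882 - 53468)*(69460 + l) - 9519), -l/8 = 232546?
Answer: -30100/177156439431 - I*√176250429431/177156439431 ≈ -1.6991e-7 - 2.3698e-6*I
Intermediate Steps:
l = -1860368 (l = -8*232546 = -1860368)
M = I*√176250429431 (M = √((151882 - 53468)*(69460 - 1860368) - 9519) = √(98414*(-1790908) - 9519) = √(-176250419912 - 9519) = √(-176250429431) = I*√176250429431 ≈ 4.1982e+5*I)
1/(M - 30100) = 1/(I*√176250429431 - 30100) = 1/(-30100 + I*√176250429431)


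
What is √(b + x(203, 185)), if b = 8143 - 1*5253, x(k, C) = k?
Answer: √3093 ≈ 55.615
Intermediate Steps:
b = 2890 (b = 8143 - 5253 = 2890)
√(b + x(203, 185)) = √(2890 + 203) = √3093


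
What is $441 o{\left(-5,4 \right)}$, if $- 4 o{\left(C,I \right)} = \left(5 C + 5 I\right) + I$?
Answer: $\frac{441}{4} \approx 110.25$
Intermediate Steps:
$o{\left(C,I \right)} = - \frac{5 C}{4} - \frac{3 I}{2}$ ($o{\left(C,I \right)} = - \frac{\left(5 C + 5 I\right) + I}{4} = - \frac{5 C + 6 I}{4} = - \frac{5 C}{4} - \frac{3 I}{2}$)
$441 o{\left(-5,4 \right)} = 441 \left(\left(- \frac{5}{4}\right) \left(-5\right) - 6\right) = 441 \left(\frac{25}{4} - 6\right) = 441 \cdot \frac{1}{4} = \frac{441}{4}$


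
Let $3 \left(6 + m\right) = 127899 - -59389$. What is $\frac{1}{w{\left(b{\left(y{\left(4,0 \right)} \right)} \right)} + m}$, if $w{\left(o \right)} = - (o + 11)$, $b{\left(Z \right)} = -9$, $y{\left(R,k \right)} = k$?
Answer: $\frac{3}{187264} \approx 1.602 \cdot 10^{-5}$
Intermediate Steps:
$w{\left(o \right)} = -11 - o$ ($w{\left(o \right)} = - (11 + o) = -11 - o$)
$m = \frac{187270}{3}$ ($m = -6 + \frac{127899 - -59389}{3} = -6 + \frac{127899 + 59389}{3} = -6 + \frac{1}{3} \cdot 187288 = -6 + \frac{187288}{3} = \frac{187270}{3} \approx 62423.0$)
$\frac{1}{w{\left(b{\left(y{\left(4,0 \right)} \right)} \right)} + m} = \frac{1}{\left(-11 - -9\right) + \frac{187270}{3}} = \frac{1}{\left(-11 + 9\right) + \frac{187270}{3}} = \frac{1}{-2 + \frac{187270}{3}} = \frac{1}{\frac{187264}{3}} = \frac{3}{187264}$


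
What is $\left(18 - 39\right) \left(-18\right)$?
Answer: $378$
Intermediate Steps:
$\left(18 - 39\right) \left(-18\right) = \left(-21\right) \left(-18\right) = 378$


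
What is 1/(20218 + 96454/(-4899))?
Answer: 4899/98951528 ≈ 4.9509e-5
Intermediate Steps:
1/(20218 + 96454/(-4899)) = 1/(20218 + 96454*(-1/4899)) = 1/(20218 - 96454/4899) = 1/(98951528/4899) = 4899/98951528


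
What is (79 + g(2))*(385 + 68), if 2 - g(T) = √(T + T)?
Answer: 35787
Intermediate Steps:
g(T) = 2 - √2*√T (g(T) = 2 - √(T + T) = 2 - √(2*T) = 2 - √2*√T)
(79 + g(2))*(385 + 68) = (79 + (2 - √2*√2))*(385 + 68) = (79 + (2 - 2))*453 = (79 + 0)*453 = 79*453 = 35787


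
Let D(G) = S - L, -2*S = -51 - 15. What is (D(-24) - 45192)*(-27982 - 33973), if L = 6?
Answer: 2798197575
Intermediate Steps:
S = 33 (S = -(-51 - 15)/2 = -½*(-66) = 33)
D(G) = 27 (D(G) = 33 - 1*6 = 33 - 6 = 27)
(D(-24) - 45192)*(-27982 - 33973) = (27 - 45192)*(-27982 - 33973) = -45165*(-61955) = 2798197575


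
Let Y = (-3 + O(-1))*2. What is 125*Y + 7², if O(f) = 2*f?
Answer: -1201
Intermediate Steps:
Y = -10 (Y = (-3 + 2*(-1))*2 = (-3 - 2)*2 = -5*2 = -10)
125*Y + 7² = 125*(-10) + 7² = -1250 + 49 = -1201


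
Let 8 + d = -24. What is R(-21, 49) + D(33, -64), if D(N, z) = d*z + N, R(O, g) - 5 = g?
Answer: 2135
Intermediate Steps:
d = -32 (d = -8 - 24 = -32)
R(O, g) = 5 + g
D(N, z) = N - 32*z (D(N, z) = -32*z + N = N - 32*z)
R(-21, 49) + D(33, -64) = (5 + 49) + (33 - 32*(-64)) = 54 + (33 + 2048) = 54 + 2081 = 2135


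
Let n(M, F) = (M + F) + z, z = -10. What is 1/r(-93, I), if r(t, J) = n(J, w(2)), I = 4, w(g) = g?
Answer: -1/4 ≈ -0.25000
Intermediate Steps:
n(M, F) = -10 + F + M (n(M, F) = (M + F) - 10 = (F + M) - 10 = -10 + F + M)
r(t, J) = -8 + J (r(t, J) = -10 + 2 + J = -8 + J)
1/r(-93, I) = 1/(-8 + 4) = 1/(-4) = -1/4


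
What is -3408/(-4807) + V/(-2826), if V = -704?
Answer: 6507568/6792291 ≈ 0.95808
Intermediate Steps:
-3408/(-4807) + V/(-2826) = -3408/(-4807) - 704/(-2826) = -3408*(-1/4807) - 704*(-1/2826) = 3408/4807 + 352/1413 = 6507568/6792291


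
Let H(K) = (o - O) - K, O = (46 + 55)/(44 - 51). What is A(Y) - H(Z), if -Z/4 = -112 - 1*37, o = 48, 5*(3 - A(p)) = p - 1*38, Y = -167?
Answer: 4043/7 ≈ 577.57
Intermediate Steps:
A(p) = 53/5 - p/5 (A(p) = 3 - (p - 1*38)/5 = 3 - (p - 38)/5 = 3 - (-38 + p)/5 = 3 + (38/5 - p/5) = 53/5 - p/5)
Z = 596 (Z = -4*(-112 - 1*37) = -4*(-112 - 37) = -4*(-149) = 596)
O = -101/7 (O = 101/(-7) = 101*(-⅐) = -101/7 ≈ -14.429)
H(K) = 437/7 - K (H(K) = (48 - 1*(-101/7)) - K = (48 + 101/7) - K = 437/7 - K)
A(Y) - H(Z) = (53/5 - ⅕*(-167)) - (437/7 - 1*596) = (53/5 + 167/5) - (437/7 - 596) = 44 - 1*(-3735/7) = 44 + 3735/7 = 4043/7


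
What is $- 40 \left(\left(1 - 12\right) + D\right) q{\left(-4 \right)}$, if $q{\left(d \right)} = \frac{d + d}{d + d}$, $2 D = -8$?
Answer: $600$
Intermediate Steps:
$D = -4$ ($D = \frac{1}{2} \left(-8\right) = -4$)
$q{\left(d \right)} = 1$ ($q{\left(d \right)} = \frac{2 d}{2 d} = 2 d \frac{1}{2 d} = 1$)
$- 40 \left(\left(1 - 12\right) + D\right) q{\left(-4 \right)} = - 40 \left(\left(1 - 12\right) - 4\right) 1 = - 40 \left(-11 - 4\right) 1 = \left(-40\right) \left(-15\right) 1 = 600 \cdot 1 = 600$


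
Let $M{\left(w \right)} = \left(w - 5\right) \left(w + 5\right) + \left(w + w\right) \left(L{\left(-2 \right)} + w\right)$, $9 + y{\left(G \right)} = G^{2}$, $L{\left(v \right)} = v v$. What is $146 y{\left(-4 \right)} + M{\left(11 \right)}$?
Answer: $1448$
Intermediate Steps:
$L{\left(v \right)} = v^{2}$
$y{\left(G \right)} = -9 + G^{2}$
$M{\left(w \right)} = \left(-5 + w\right) \left(5 + w\right) + 2 w \left(4 + w\right)$ ($M{\left(w \right)} = \left(w - 5\right) \left(w + 5\right) + \left(w + w\right) \left(\left(-2\right)^{2} + w\right) = \left(-5 + w\right) \left(5 + w\right) + 2 w \left(4 + w\right)$)
$146 y{\left(-4 \right)} + M{\left(11 \right)} = 146 \left(-9 + \left(-4\right)^{2}\right) + \left(-25 + 3 \cdot 11^{2} + 8 \cdot 11\right) = 146 \left(-9 + 16\right) + \left(-25 + 3 \cdot 121 + 88\right) = 146 \cdot 7 + \left(-25 + 363 + 88\right) = 1022 + 426 = 1448$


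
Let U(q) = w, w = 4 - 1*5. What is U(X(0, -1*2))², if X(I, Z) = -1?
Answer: 1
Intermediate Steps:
w = -1 (w = 4 - 5 = -1)
U(q) = -1
U(X(0, -1*2))² = (-1)² = 1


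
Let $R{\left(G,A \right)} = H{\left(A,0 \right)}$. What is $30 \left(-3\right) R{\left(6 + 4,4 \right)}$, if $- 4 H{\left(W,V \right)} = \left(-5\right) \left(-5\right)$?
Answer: $\frac{1125}{2} \approx 562.5$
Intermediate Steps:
$H{\left(W,V \right)} = - \frac{25}{4}$ ($H{\left(W,V \right)} = - \frac{\left(-5\right) \left(-5\right)}{4} = \left(- \frac{1}{4}\right) 25 = - \frac{25}{4}$)
$R{\left(G,A \right)} = - \frac{25}{4}$
$30 \left(-3\right) R{\left(6 + 4,4 \right)} = 30 \left(-3\right) \left(- \frac{25}{4}\right) = \left(-90\right) \left(- \frac{25}{4}\right) = \frac{1125}{2}$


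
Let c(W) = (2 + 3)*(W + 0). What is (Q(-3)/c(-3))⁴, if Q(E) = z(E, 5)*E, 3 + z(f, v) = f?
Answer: 1296/625 ≈ 2.0736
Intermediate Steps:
z(f, v) = -3 + f
Q(E) = E*(-3 + E) (Q(E) = (-3 + E)*E = E*(-3 + E))
c(W) = 5*W
(Q(-3)/c(-3))⁴ = ((-3*(-3 - 3))/((5*(-3))))⁴ = (-3*(-6)/(-15))⁴ = (18*(-1/15))⁴ = (-6/5)⁴ = 1296/625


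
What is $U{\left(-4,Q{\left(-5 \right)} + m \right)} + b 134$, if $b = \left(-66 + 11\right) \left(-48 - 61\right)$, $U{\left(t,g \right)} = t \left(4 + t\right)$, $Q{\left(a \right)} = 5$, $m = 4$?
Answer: $803330$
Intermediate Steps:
$b = 5995$ ($b = \left(-55\right) \left(-109\right) = 5995$)
$U{\left(-4,Q{\left(-5 \right)} + m \right)} + b 134 = - 4 \left(4 - 4\right) + 5995 \cdot 134 = \left(-4\right) 0 + 803330 = 0 + 803330 = 803330$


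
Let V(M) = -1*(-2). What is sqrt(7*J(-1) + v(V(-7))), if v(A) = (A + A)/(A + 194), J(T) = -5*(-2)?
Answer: sqrt(3431)/7 ≈ 8.3678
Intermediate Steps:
V(M) = 2
J(T) = 10
v(A) = 2*A/(194 + A) (v(A) = (2*A)/(194 + A) = 2*A/(194 + A))
sqrt(7*J(-1) + v(V(-7))) = sqrt(7*10 + 2*2/(194 + 2)) = sqrt(70 + 2*2/196) = sqrt(70 + 2*2*(1/196)) = sqrt(70 + 1/49) = sqrt(3431/49) = sqrt(3431)/7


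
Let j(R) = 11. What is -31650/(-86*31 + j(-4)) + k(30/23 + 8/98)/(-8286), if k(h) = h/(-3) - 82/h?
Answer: 15398003508571/1290901618314 ≈ 11.928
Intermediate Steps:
k(h) = -82/h - h/3 (k(h) = h*(-⅓) - 82/h = -h/3 - 82/h = -82/h - h/3)
-31650/(-86*31 + j(-4)) + k(30/23 + 8/98)/(-8286) = -31650/(-86*31 + 11) + (-82/(30/23 + 8/98) - (30/23 + 8/98)/3)/(-8286) = -31650/(-2666 + 11) + (-82/(30*(1/23) + 8*(1/98)) - (30*(1/23) + 8*(1/98))/3)*(-1/8286) = -31650/(-2655) + (-82/(30/23 + 4/49) - (30/23 + 4/49)/3)*(-1/8286) = -31650*(-1/2655) + (-82/1562/1127 - ⅓*1562/1127)*(-1/8286) = 2110/177 + (-82*1127/1562 - 1562/3381)*(-1/8286) = 2110/177 + (-46207/781 - 1562/3381)*(-1/8286) = 2110/177 - 157445789/2640561*(-1/8286) = 2110/177 + 157445789/21879688446 = 15398003508571/1290901618314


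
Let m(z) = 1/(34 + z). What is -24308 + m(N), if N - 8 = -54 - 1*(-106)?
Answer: -2284951/94 ≈ -24308.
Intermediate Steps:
N = 60 (N = 8 + (-54 - 1*(-106)) = 8 + (-54 + 106) = 8 + 52 = 60)
-24308 + m(N) = -24308 + 1/(34 + 60) = -24308 + 1/94 = -2284951/94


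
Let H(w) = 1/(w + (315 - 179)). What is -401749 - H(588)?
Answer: -290866277/724 ≈ -4.0175e+5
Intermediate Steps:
H(w) = 1/(136 + w) (H(w) = 1/(w + 136) = 1/(136 + w))
-401749 - H(588) = -401749 - 1/(136 + 588) = -401749 - 1/724 = -290866277/724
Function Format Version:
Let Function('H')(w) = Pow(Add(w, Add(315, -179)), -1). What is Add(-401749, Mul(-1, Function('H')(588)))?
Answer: Rational(-290866277, 724) ≈ -4.0175e+5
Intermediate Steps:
Function('H')(w) = Pow(Add(136, w), -1) (Function('H')(w) = Pow(Add(w, 136), -1) = Pow(Add(136, w), -1))
Add(-401749, Mul(-1, Function('H')(588))) = Add(-401749, Mul(-1, Pow(Add(136, 588), -1))) = Add(-401749, Mul(-1, Pow(724, -1))) = Add(-401749, Mul(-1, Rational(1, 724))) = Add(-401749, Rational(-1, 724)) = Rational(-290866277, 724)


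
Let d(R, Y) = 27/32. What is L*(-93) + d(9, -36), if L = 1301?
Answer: -3871749/32 ≈ -1.2099e+5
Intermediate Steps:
d(R, Y) = 27/32 (d(R, Y) = 27*(1/32) = 27/32)
L*(-93) + d(9, -36) = 1301*(-93) + 27/32 = -120993 + 27/32 = -3871749/32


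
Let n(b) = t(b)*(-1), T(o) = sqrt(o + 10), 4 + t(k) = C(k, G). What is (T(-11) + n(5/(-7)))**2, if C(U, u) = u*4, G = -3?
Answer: (16 + I)**2 ≈ 255.0 + 32.0*I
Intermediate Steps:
C(U, u) = 4*u
t(k) = -16 (t(k) = -4 + 4*(-3) = -4 - 12 = -16)
T(o) = sqrt(10 + o)
n(b) = 16 (n(b) = -16*(-1) = 16)
(T(-11) + n(5/(-7)))**2 = (sqrt(10 - 11) + 16)**2 = (sqrt(-1) + 16)**2 = (I + 16)**2 = (16 + I)**2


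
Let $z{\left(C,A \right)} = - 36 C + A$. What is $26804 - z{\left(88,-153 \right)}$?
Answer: $30125$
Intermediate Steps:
$z{\left(C,A \right)} = A - 36 C$
$26804 - z{\left(88,-153 \right)} = 26804 - \left(-153 - 3168\right) = 26804 - -3321 = 26804 + 3321 = 30125$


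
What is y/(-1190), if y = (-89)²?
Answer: -7921/1190 ≈ -6.6563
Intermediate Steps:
y = 7921
y/(-1190) = 7921/(-1190) = 7921*(-1/1190) = -7921/1190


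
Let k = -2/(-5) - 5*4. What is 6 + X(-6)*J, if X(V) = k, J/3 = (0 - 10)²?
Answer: -5874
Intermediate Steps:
J = 300 (J = 3*(0 - 10)² = 3*(-10)² = 3*100 = 300)
k = -98/5 (k = -2*(-⅕) - 20 = ⅖ - 20 = -98/5 ≈ -19.600)
X(V) = -98/5
6 + X(-6)*J = 6 - 98/5*300 = 6 - 5880 = -5874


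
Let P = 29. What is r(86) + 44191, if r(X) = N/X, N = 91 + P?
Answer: 1900273/43 ≈ 44192.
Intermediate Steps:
N = 120 (N = 91 + 29 = 120)
r(X) = 120/X
r(86) + 44191 = 120/86 + 44191 = 120*(1/86) + 44191 = 60/43 + 44191 = 1900273/43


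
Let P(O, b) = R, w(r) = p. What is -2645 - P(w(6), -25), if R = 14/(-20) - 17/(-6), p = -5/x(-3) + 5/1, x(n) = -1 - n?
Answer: -39707/15 ≈ -2647.1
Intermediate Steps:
p = 5/2 (p = -5/(-1 - 1*(-3)) + 5/1 = -5/(-1 + 3) + 5*1 = -5/2 + 5 = 5/2 ≈ 2.5000)
R = 32/15 (R = 14*(-1/20) - 17*(-1/6) = -7/10 + 17/6 = 32/15 ≈ 2.1333)
w(r) = 5/2
P(O, b) = 32/15
-2645 - P(w(6), -25) = -2645 - 1*32/15 = -2645 - 32/15 = -39707/15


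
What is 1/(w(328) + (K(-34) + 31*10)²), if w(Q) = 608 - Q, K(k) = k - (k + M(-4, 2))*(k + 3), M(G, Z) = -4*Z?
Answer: 1/1052956 ≈ 9.4971e-7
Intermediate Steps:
K(k) = k - (-8 + k)*(3 + k) (K(k) = k - (k - 4*2)*(k + 3) = k - (k - 8)*(3 + k) = k - (-8 + k)*(3 + k))
1/(w(328) + (K(-34) + 31*10)²) = 1/((608 - 1*328) + ((24 - 1*(-34)² + 6*(-34)) + 31*10)²) = 1/((608 - 328) + ((24 - 1*1156 - 204) + 310)²) = 1/(280 + ((24 - 1156 - 204) + 310)²) = 1/(280 + (-1336 + 310)²) = 1/(280 + (-1026)²) = 1/(280 + 1052676) = 1/1052956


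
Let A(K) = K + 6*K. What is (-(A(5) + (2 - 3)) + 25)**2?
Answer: 81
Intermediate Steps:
A(K) = 7*K
(-(A(5) + (2 - 3)) + 25)**2 = (-(7*5 + (2 - 3)) + 25)**2 = (-(35 - 1) + 25)**2 = (-1*34 + 25)**2 = (-34 + 25)**2 = (-9)**2 = 81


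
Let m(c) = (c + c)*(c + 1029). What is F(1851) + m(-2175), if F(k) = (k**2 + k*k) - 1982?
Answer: 11835520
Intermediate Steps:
m(c) = 2*c*(1029 + c) (m(c) = (2*c)*(1029 + c) = 2*c*(1029 + c))
F(k) = -1982 + 2*k**2 (F(k) = (k**2 + k**2) - 1982 = 2*k**2 - 1982 = -1982 + 2*k**2)
F(1851) + m(-2175) = (-1982 + 2*1851**2) + 2*(-2175)*(1029 - 2175) = (-1982 + 2*3426201) + 2*(-2175)*(-1146) = (-1982 + 6852402) + 4985100 = 6850420 + 4985100 = 11835520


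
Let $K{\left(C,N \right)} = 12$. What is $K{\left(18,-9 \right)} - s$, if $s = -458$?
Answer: $470$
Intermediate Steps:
$K{\left(18,-9 \right)} - s = 12 - -458 = 12 + 458 = 470$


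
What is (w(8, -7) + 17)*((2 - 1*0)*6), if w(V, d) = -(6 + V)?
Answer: 36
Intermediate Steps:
w(V, d) = -6 - V
(w(8, -7) + 17)*((2 - 1*0)*6) = ((-6 - 1*8) + 17)*((2 - 1*0)*6) = ((-6 - 8) + 17)*((2 + 0)*6) = (-14 + 17)*(2*6) = 3*12 = 36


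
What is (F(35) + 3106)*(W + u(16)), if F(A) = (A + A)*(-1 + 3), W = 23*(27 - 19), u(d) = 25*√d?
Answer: 921864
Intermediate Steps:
W = 184 (W = 23*8 = 184)
F(A) = 4*A (F(A) = (2*A)*2 = 4*A)
(F(35) + 3106)*(W + u(16)) = (4*35 + 3106)*(184 + 25*√16) = (140 + 3106)*(184 + 25*4) = 3246*(184 + 100) = 3246*284 = 921864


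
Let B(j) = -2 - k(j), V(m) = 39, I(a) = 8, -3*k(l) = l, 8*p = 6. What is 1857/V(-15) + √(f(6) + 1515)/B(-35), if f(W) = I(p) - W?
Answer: 619/13 - 3*√1517/41 ≈ 44.766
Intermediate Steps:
p = ¾ (p = (⅛)*6 = ¾ ≈ 0.75000)
k(l) = -l/3
f(W) = 8 - W
B(j) = -2 + j/3 (B(j) = -2 - (-1)*j/3 = -2 + j/3)
1857/V(-15) + √(f(6) + 1515)/B(-35) = 1857/39 + √((8 - 1*6) + 1515)/(-2 + (⅓)*(-35)) = 1857*(1/39) + √((8 - 6) + 1515)/(-2 - 35/3) = 619/13 + √(2 + 1515)/(-41/3) = 619/13 + √1517*(-3/41) = 619/13 - 3*√1517/41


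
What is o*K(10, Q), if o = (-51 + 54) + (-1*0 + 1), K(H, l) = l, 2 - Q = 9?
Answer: -28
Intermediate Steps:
Q = -7 (Q = 2 - 1*9 = 2 - 9 = -7)
o = 4 (o = 3 + (0 + 1) = 3 + 1 = 4)
o*K(10, Q) = 4*(-7) = -28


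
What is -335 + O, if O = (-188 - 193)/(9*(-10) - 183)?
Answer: -30358/91 ≈ -333.60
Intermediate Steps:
O = 127/91 (O = -381/(-90 - 183) = -381/(-273) = -381*(-1/273) = 127/91 ≈ 1.3956)
-335 + O = -335 + 127/91 = -30358/91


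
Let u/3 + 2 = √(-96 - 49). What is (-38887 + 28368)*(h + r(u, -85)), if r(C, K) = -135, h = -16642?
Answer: 176477263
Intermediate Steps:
u = -6 + 3*I*√145 (u = -6 + 3*√(-96 - 49) = -6 + 3*√(-145) = -6 + 3*(I*√145) = -6 + 3*I*√145 ≈ -6.0 + 36.125*I)
(-38887 + 28368)*(h + r(u, -85)) = (-38887 + 28368)*(-16642 - 135) = -10519*(-16777) = 176477263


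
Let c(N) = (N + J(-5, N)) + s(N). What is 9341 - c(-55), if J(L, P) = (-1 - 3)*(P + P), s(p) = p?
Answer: 9011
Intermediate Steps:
J(L, P) = -8*P
c(N) = -6*N (c(N) = (N - 8*N) + N = -7*N + N = -6*N)
9341 - c(-55) = 9341 - (-6)*(-55) = 9341 - 1*330 = 9341 - 330 = 9011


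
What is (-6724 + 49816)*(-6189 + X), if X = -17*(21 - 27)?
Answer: -262301004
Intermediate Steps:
X = 102 (X = -17*(-6) = 102)
(-6724 + 49816)*(-6189 + X) = (-6724 + 49816)*(-6189 + 102) = 43092*(-6087) = -262301004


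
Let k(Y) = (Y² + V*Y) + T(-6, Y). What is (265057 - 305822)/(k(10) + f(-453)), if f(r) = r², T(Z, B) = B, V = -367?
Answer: -40765/201649 ≈ -0.20216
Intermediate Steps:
k(Y) = Y² - 366*Y (k(Y) = (Y² - 367*Y) + Y = Y² - 366*Y)
(265057 - 305822)/(k(10) + f(-453)) = (265057 - 305822)/(10*(-366 + 10) + (-453)²) = -40765/(10*(-356) + 205209) = -40765/(-3560 + 205209) = -40765/201649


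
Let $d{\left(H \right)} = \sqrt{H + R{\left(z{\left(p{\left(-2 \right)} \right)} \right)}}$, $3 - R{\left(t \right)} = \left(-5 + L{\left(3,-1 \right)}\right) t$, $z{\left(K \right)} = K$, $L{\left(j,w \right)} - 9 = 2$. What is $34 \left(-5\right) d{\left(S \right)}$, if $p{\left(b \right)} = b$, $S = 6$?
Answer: $- 170 \sqrt{21} \approx -779.04$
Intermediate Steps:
$L{\left(j,w \right)} = 11$ ($L{\left(j,w \right)} = 9 + 2 = 11$)
$R{\left(t \right)} = 3 - 6 t$ ($R{\left(t \right)} = 3 - \left(-5 + 11\right) t = 3 - 6 t$)
$d{\left(H \right)} = \sqrt{15 + H}$ ($d{\left(H \right)} = \sqrt{H + \left(3 - -12\right)} = \sqrt{H + \left(3 + 12\right)} = \sqrt{H + 15} = \sqrt{15 + H}$)
$34 \left(-5\right) d{\left(S \right)} = 34 \left(-5\right) \sqrt{15 + 6} = - 170 \sqrt{21}$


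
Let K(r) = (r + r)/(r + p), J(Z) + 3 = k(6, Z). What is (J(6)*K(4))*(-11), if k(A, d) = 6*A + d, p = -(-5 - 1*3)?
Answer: -286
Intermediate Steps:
p = 8 (p = -(-5 - 3) = -1*(-8) = 8)
k(A, d) = d + 6*A
J(Z) = 33 + Z (J(Z) = -3 + (Z + 6*6) = -3 + (Z + 36) = -3 + (36 + Z) = 33 + Z)
K(r) = 2*r/(8 + r) (K(r) = (r + r)/(r + 8) = (2*r)/(8 + r) = 2*r/(8 + r))
(J(6)*K(4))*(-11) = ((33 + 6)*(2*4/(8 + 4)))*(-11) = (39*(2*4/12))*(-11) = (39*(2*4*(1/12)))*(-11) = (39*(2/3))*(-11) = 26*(-11) = -286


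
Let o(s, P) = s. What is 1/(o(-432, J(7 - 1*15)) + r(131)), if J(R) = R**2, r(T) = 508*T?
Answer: 1/66116 ≈ 1.5125e-5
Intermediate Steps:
1/(o(-432, J(7 - 1*15)) + r(131)) = 1/(-432 + 508*131) = 1/(-432 + 66548) = 1/66116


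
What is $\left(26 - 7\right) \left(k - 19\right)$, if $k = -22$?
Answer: $-779$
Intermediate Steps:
$\left(26 - 7\right) \left(k - 19\right) = \left(26 - 7\right) \left(-22 - 19\right) = 19 \left(-41\right) = -779$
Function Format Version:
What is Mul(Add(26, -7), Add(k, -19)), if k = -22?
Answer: -779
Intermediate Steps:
Mul(Add(26, -7), Add(k, -19)) = Mul(Add(26, -7), Add(-22, -19)) = Mul(19, -41) = -779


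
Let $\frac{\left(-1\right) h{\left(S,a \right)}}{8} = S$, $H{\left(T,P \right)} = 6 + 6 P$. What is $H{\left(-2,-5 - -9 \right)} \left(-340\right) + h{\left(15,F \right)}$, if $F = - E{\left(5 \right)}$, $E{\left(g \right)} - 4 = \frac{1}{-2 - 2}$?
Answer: $-10320$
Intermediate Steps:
$E{\left(g \right)} = \frac{15}{4}$ ($E{\left(g \right)} = 4 + \frac{1}{-2 - 2} = 4 + \frac{1}{-4} = 4 - \frac{1}{4} = \frac{15}{4}$)
$F = - \frac{15}{4}$ ($F = \left(-1\right) \frac{15}{4} = - \frac{15}{4} \approx -3.75$)
$h{\left(S,a \right)} = - 8 S$
$H{\left(-2,-5 - -9 \right)} \left(-340\right) + h{\left(15,F \right)} = \left(6 + 6 \left(-5 - -9\right)\right) \left(-340\right) - 120 = \left(6 + 6 \left(-5 + 9\right)\right) \left(-340\right) - 120 = \left(6 + 6 \cdot 4\right) \left(-340\right) - 120 = \left(6 + 24\right) \left(-340\right) - 120 = 30 \left(-340\right) - 120 = -10200 - 120 = -10320$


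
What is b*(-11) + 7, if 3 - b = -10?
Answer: -136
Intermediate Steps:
b = 13 (b = 3 - 1*(-10) = 3 + 10 = 13)
b*(-11) + 7 = 13*(-11) + 7 = -143 + 7 = -136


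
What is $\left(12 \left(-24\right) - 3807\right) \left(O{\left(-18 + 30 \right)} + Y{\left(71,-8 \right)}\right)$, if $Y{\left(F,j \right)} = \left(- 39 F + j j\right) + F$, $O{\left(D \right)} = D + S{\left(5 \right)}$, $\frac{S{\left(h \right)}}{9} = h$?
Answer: $10552815$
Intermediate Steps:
$S{\left(h \right)} = 9 h$
$O{\left(D \right)} = 45 + D$ ($O{\left(D \right)} = D + 9 \cdot 5 = D + 45 = 45 + D$)
$Y{\left(F,j \right)} = j^{2} - 38 F$ ($Y{\left(F,j \right)} = \left(- 39 F + j^{2}\right) + F = \left(j^{2} - 39 F\right) + F = j^{2} - 38 F$)
$\left(12 \left(-24\right) - 3807\right) \left(O{\left(-18 + 30 \right)} + Y{\left(71,-8 \right)}\right) = \left(12 \left(-24\right) - 3807\right) \left(\left(45 + \left(-18 + 30\right)\right) + \left(\left(-8\right)^{2} - 2698\right)\right) = \left(-288 - 3807\right) \left(\left(45 + 12\right) + \left(64 - 2698\right)\right) = - 4095 \left(57 - 2634\right) = \left(-4095\right) \left(-2577\right) = 10552815$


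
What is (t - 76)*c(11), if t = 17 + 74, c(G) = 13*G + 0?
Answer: 2145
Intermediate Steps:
c(G) = 13*G
t = 91
(t - 76)*c(11) = (91 - 76)*(13*11) = 15*143 = 2145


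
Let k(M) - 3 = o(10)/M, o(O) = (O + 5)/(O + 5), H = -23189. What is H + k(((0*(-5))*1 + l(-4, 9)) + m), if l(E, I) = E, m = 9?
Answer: -115929/5 ≈ -23186.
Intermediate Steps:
o(O) = 1 (o(O) = (5 + O)/(5 + O) = 1)
k(M) = 3 + 1/M
H + k(((0*(-5))*1 + l(-4, 9)) + m) = -23189 + (3 + 1/(((0*(-5))*1 - 4) + 9)) = -23189 + (3 + 1/((0*1 - 4) + 9)) = -23189 + (3 + 1/((0 - 4) + 9)) = -23189 + (3 + 1/(-4 + 9)) = -23189 + (3 + 1/5) = -23189 + (3 + ⅕) = -23189 + 16/5 = -115929/5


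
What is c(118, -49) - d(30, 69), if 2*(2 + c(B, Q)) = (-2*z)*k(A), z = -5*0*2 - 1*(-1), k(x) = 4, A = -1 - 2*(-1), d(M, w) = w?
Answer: -75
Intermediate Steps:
A = 1 (A = -1 + 2 = 1)
z = 1 (z = 0*2 + 1 = 0 + 1 = 1)
c(B, Q) = -6 (c(B, Q) = -2 + (-2*1*4)/2 = -2 + (-2*4)/2 = -2 + (1/2)*(-8) = -2 - 4 = -6)
c(118, -49) - d(30, 69) = -6 - 1*69 = -6 - 69 = -75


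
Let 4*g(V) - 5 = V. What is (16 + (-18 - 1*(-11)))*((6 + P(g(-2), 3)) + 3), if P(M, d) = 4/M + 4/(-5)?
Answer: 609/5 ≈ 121.80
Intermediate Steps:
g(V) = 5/4 + V/4
P(M, d) = -⅘ + 4/M (P(M, d) = 4/M + 4*(-⅕) = 4/M - ⅘ = -⅘ + 4/M)
(16 + (-18 - 1*(-11)))*((6 + P(g(-2), 3)) + 3) = (16 + (-18 - 1*(-11)))*((6 + (-⅘ + 4/(5/4 + (¼)*(-2)))) + 3) = (16 + (-18 + 11))*((6 + (-⅘ + 4/(5/4 - ½))) + 3) = (16 - 7)*((6 + (-⅘ + 4/(¾))) + 3) = 9*((6 + (-⅘ + 4*(4/3))) + 3) = 9*((6 + (-⅘ + 16/3)) + 3) = 9*((6 + 68/15) + 3) = 9*(158/15 + 3) = 9*(203/15) = 609/5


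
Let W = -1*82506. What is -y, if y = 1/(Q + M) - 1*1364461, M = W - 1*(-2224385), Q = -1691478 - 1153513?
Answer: 959368902633/703112 ≈ 1.3645e+6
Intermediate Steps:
W = -82506
Q = -2844991
M = 2141879 (M = -82506 - 1*(-2224385) = -82506 + 2224385 = 2141879)
y = -959368902633/703112 (y = 1/(-2844991 + 2141879) - 1*1364461 = 1/(-703112) - 1364461 = -1/703112 - 1364461 = -959368902633/703112 ≈ -1.3645e+6)
-y = -1*(-959368902633/703112) = 959368902633/703112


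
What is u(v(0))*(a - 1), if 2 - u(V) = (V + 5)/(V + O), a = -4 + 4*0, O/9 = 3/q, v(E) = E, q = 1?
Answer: -245/27 ≈ -9.0741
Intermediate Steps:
O = 27 (O = 9*(3/1) = 9*(3*1) = 9*3 = 27)
a = -4 (a = -4 + 0 = -4)
u(V) = 2 - (5 + V)/(27 + V) (u(V) = 2 - (V + 5)/(V + 27) = 2 - (5 + V)/(27 + V))
u(v(0))*(a - 1) = ((49 + 0)/(27 + 0))*(-4 - 1) = (49/27)*(-5) = -245/27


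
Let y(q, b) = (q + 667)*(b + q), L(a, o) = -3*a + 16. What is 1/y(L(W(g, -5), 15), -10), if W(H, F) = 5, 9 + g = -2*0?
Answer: -1/6012 ≈ -0.00016633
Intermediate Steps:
g = -9 (g = -9 - 2*0 = -9 + 0 = -9)
L(a, o) = 16 - 3*a
y(q, b) = (667 + q)*(b + q)
1/y(L(W(g, -5), 15), -10) = 1/((16 - 3*5)² + 667*(-10) + 667*(16 - 3*5) - 10*(16 - 3*5)) = 1/((16 - 15)² - 6670 + 667*(16 - 15) - 10*(16 - 15)) = 1/(1² - 6670 + 667*1 - 10*1) = 1/(1 - 6670 + 667 - 10) = 1/(-6012) = -1/6012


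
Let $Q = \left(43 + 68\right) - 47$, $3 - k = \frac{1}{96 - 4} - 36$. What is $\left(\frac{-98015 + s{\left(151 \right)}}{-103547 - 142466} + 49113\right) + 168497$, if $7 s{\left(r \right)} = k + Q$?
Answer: $\frac{34476531583105}{158432372} \approx 2.1761 \cdot 10^{5}$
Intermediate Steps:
$k = \frac{3587}{92}$ ($k = 3 - \left(\frac{1}{96 - 4} - 36\right) = 3 - \left(\frac{1}{92} - 36\right) = 3 - - \frac{3311}{92} = 3 + \frac{3311}{92} = \frac{3587}{92} \approx 38.989$)
$Q = 64$ ($Q = 111 - 47 = 64$)
$s{\left(r \right)} = \frac{9475}{644}$ ($s{\left(r \right)} = \frac{\frac{3587}{92} + 64}{7} = \frac{1}{7} \cdot \frac{9475}{92} = \frac{9475}{644}$)
$\left(\frac{-98015 + s{\left(151 \right)}}{-103547 - 142466} + 49113\right) + 168497 = \left(\frac{-98015 + \frac{9475}{644}}{-103547 - 142466} + 49113\right) + 168497 = \left(- \frac{63112185}{644 \left(-246013\right)} + 49113\right) + 168497 = \left(\left(- \frac{63112185}{644}\right) \left(- \frac{1}{246013}\right) + 49113\right) + 168497 = \left(\frac{63112185}{158432372} + 49113\right) + 168497 = \frac{7781152198221}{158432372} + 168497 = \frac{34476531583105}{158432372}$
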